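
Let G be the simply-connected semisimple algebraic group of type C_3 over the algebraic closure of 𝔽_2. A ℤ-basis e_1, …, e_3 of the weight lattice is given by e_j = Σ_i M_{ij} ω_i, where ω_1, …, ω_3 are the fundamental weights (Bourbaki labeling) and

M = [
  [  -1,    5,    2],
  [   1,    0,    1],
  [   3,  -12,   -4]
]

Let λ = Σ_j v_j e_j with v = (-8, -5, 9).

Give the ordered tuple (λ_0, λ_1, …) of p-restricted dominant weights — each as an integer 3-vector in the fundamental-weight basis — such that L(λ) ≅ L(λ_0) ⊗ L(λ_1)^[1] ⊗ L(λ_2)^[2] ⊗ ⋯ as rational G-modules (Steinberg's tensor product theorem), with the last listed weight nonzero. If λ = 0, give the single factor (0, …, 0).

((1, 1, 0),)

In the fundamental-weight basis, λ has coordinates c = M·v (v = (-8, -5, 9)):
  c_1 = (-1)·(-8) + (5)·(-5) + (2)·(9) = 1
  c_2 = (1)·(-8) + (0)·(-5) + (1)·(9) = 1
  c_3 = (3)·(-8) + (-12)·(-5) + (-4)·(9) = 0
Writing each c_i in base p = 2:
  c_1 = 1 = 1·2^0
  c_2 = 1 = 1·2^0
  c_3 = 0
λ_0 = (1, 1, 0)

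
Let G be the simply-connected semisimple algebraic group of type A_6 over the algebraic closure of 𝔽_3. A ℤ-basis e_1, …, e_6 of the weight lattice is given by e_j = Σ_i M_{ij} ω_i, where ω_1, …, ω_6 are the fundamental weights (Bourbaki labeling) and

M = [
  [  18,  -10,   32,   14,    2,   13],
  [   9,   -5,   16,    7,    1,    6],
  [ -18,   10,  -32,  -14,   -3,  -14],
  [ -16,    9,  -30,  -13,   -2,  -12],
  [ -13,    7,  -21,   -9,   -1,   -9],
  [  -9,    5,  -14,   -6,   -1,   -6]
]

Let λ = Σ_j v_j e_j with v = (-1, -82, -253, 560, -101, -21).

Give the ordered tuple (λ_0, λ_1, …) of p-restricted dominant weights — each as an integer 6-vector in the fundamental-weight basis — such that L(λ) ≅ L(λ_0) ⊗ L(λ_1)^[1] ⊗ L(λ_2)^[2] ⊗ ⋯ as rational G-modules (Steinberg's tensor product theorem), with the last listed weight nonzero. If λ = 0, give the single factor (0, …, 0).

((2, 1, 0, 0, 2, 2), (2, 0, 2, 2, 0, 2), (1, 2, 2, 1, 0, 0), (2, 1, 1, 1, 0, 0))

ω-coordinates c = M·v, v = (-1, -82, -253, 560, -101, -21):
  c_1 = 18*-1 + -10*-82 + 32*-253 + 14*560 + 2*-101 + 13*-21 = 71
  c_2 = 9*-1 + -5*-82 + 16*-253 + 7*560 + 1*-101 + 6*-21 = 46
  c_3 = -18*-1 + 10*-82 + -32*-253 + -14*560 + -3*-101 + -14*-21 = 51
  c_4 = -16*-1 + 9*-82 + -30*-253 + -13*560 + -2*-101 + -12*-21 = 42
  c_5 = -13*-1 + 7*-82 + -21*-253 + -9*560 + -1*-101 + -9*-21 = 2
  c_6 = -9*-1 + 5*-82 + -14*-253 + -6*560 + -1*-101 + -6*-21 = 8
p = 3; digits c_i = Σ_j d_{ij}·3^j, 0 ≤ d_{ij} < 3:
  c_1 = 71 = 2·3^0 + 2·3^1 + 1·3^2 + 2·3^3
  c_2 = 46 = 1·3^0 + 0·3^1 + 2·3^2 + 1·3^3
  c_3 = 51 = 0·3^0 + 2·3^1 + 2·3^2 + 1·3^3
  c_4 = 42 = 0·3^0 + 2·3^1 + 1·3^2 + 1·3^3
  c_5 = 2 = 2·3^0
  c_6 = 8 = 2·3^0 + 2·3^1
p-restricted factor λ_0 = (2, 1, 0, 0, 2, 2)
p-restricted factor λ_1 = (2, 0, 2, 2, 0, 2)
p-restricted factor λ_2 = (1, 2, 2, 1, 0, 0)
p-restricted factor λ_3 = (2, 1, 1, 1, 0, 0)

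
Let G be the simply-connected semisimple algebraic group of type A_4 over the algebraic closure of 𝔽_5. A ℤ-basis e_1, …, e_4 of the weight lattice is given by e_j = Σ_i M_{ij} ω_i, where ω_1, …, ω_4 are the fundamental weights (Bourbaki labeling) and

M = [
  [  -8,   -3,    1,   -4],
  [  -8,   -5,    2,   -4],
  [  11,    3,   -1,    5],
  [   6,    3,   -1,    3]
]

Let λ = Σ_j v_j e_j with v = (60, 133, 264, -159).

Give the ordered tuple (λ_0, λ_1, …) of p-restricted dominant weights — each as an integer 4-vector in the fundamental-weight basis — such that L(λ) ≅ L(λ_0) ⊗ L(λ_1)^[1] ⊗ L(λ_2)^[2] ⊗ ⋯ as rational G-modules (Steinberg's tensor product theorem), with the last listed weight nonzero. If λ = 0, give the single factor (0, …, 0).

Converting to the ω-basis (c_i = row i of M dotted with v = (60, 133, 264, -159)):
  c_1 = (-8)·(60) + (-3)·(133) + (1)·(264) + (-4)·(-159) = 21
  c_2 = (-8)·(60) + (-5)·(133) + (2)·(264) + (-4)·(-159) = 19
  c_3 = (11)·(60) + (3)·(133) + (-1)·(264) + (5)·(-159) = 0
  c_4 = (6)·(60) + (3)·(133) + (-1)·(264) + (3)·(-159) = 18
Expand coordinatewise in base 5:
  c_1 = 21 = 1·5^0 + 4·5^1
  c_2 = 19 = 4·5^0 + 3·5^1
  c_3 = 0
  c_4 = 18 = 3·5^0 + 3·5^1
p-restricted factor λ_0 = (1, 4, 0, 3)
p-restricted factor λ_1 = (4, 3, 0, 3)

((1, 4, 0, 3), (4, 3, 0, 3))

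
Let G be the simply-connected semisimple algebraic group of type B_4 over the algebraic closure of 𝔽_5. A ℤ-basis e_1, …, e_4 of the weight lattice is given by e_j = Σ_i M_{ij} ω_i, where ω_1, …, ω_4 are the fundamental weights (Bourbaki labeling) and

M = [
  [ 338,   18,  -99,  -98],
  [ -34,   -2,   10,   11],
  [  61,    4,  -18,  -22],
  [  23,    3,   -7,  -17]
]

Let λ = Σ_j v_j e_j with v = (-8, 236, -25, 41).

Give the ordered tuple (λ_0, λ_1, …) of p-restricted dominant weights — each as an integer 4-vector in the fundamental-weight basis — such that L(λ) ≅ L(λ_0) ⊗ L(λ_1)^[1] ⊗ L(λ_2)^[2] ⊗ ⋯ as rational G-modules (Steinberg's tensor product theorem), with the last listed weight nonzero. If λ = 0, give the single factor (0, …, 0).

ω-coordinates c = M·v, v = (-8, 236, -25, 41):
  c_1 = (338)·(-8) + (18)·(236) + (-99)·(-25) + (-98)·(41) = 1
  c_2 = (-34)·(-8) + (-2)·(236) + (10)·(-25) + (11)·(41) = 1
  c_3 = (61)·(-8) + (4)·(236) + (-18)·(-25) + (-22)·(41) = 4
  c_4 = (23)·(-8) + (3)·(236) + (-7)·(-25) + (-17)·(41) = 2
Expand coordinatewise in base 5:
  c_1 = 1 = 1·5^0
  c_2 = 1 = 1·5^0
  c_3 = 4 = 4·5^0
  c_4 = 2 = 2·5^0
Factor λ_0 = (1, 1, 4, 2)

((1, 1, 4, 2),)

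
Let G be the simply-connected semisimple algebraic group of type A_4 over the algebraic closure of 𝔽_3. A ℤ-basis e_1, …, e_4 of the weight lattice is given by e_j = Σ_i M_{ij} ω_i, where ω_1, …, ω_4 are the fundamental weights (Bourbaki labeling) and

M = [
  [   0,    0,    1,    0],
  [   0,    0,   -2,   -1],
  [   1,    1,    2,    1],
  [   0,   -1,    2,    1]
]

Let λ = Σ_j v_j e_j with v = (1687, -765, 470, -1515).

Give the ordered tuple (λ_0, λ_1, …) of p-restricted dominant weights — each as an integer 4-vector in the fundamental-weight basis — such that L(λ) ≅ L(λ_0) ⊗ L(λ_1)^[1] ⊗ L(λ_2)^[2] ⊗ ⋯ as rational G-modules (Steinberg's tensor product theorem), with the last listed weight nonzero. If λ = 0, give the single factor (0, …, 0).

((2, 2, 2, 1), (0, 2, 1, 0), (1, 0, 2, 0), (2, 0, 0, 1), (2, 1, 1, 2), (1, 2, 1, 0))

ω-coordinates c = M·v, v = (1687, -765, 470, -1515):
  c_1 = 0*1687 + 0*-765 + 1*470 + 0*-1515 = 470
  c_2 = 0*1687 + 0*-765 + -2*470 + -1*-1515 = 575
  c_3 = 1*1687 + 1*-765 + 2*470 + 1*-1515 = 347
  c_4 = 0*1687 + -1*-765 + 2*470 + 1*-1515 = 190
Expand coordinatewise in base 3:
  c_1 = 470 = 2·3^0 + 0·3^1 + 1·3^2 + 2·3^3 + 2·3^4 + 1·3^5
  c_2 = 575 = 2·3^0 + 2·3^1 + 0·3^2 + 0·3^3 + 1·3^4 + 2·3^5
  c_3 = 347 = 2·3^0 + 1·3^1 + 2·3^2 + 0·3^3 + 1·3^4 + 1·3^5
  c_4 = 190 = 1·3^0 + 0·3^1 + 0·3^2 + 1·3^3 + 2·3^4
λ_0 = (2, 2, 2, 1)
λ_1 = (0, 2, 1, 0)
λ_2 = (1, 0, 2, 0)
λ_3 = (2, 0, 0, 1)
λ_4 = (2, 1, 1, 2)
λ_5 = (1, 2, 1, 0)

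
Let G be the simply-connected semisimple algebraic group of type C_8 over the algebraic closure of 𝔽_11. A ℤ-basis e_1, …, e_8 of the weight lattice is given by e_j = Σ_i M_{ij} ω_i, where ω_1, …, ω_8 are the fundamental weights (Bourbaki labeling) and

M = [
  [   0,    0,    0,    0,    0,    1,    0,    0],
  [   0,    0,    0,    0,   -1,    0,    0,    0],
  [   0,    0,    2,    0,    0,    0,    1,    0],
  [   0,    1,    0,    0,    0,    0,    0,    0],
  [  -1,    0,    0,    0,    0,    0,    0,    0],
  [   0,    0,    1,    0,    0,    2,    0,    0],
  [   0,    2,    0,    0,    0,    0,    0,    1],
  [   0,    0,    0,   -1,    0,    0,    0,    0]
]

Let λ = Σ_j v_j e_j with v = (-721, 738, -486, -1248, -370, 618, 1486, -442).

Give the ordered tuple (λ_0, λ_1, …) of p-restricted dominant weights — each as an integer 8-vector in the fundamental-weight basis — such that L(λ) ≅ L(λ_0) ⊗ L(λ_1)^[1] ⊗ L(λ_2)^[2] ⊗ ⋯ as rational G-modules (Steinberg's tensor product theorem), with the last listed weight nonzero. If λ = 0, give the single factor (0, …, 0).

((2, 7, 8, 1, 6, 2, 0, 5), (1, 0, 2, 1, 10, 2, 6, 3), (5, 3, 4, 6, 5, 6, 8, 10))

Change of basis e → ω: c = M·v where v = (-721, 738, -486, -1248, -370, 618, 1486, -442):
  c_1 = (0)·(-721) + (0)·(738) + (0)·(-486) + (0)·(-1248) + (0)·(-370) + (1)·(618) + (0)·(1486) + (0)·(-442) = 618
  c_2 = (0)·(-721) + (0)·(738) + (0)·(-486) + (0)·(-1248) + (-1)·(-370) + (0)·(618) + (0)·(1486) + (0)·(-442) = 370
  c_3 = (0)·(-721) + (0)·(738) + (2)·(-486) + (0)·(-1248) + (0)·(-370) + (0)·(618) + (1)·(1486) + (0)·(-442) = 514
  c_4 = (0)·(-721) + (1)·(738) + (0)·(-486) + (0)·(-1248) + (0)·(-370) + (0)·(618) + (0)·(1486) + (0)·(-442) = 738
  c_5 = (-1)·(-721) + (0)·(738) + (0)·(-486) + (0)·(-1248) + (0)·(-370) + (0)·(618) + (0)·(1486) + (0)·(-442) = 721
  c_6 = (0)·(-721) + (0)·(738) + (1)·(-486) + (0)·(-1248) + (0)·(-370) + (2)·(618) + (0)·(1486) + (0)·(-442) = 750
  c_7 = (0)·(-721) + (2)·(738) + (0)·(-486) + (0)·(-1248) + (0)·(-370) + (0)·(618) + (0)·(1486) + (1)·(-442) = 1034
  c_8 = (0)·(-721) + (0)·(738) + (0)·(-486) + (-1)·(-1248) + (0)·(-370) + (0)·(618) + (0)·(1486) + (0)·(-442) = 1248
Expand coordinatewise in base 11:
  c_1 = 618 = 2·11^0 + 1·11^1 + 5·11^2
  c_2 = 370 = 7·11^0 + 0·11^1 + 3·11^2
  c_3 = 514 = 8·11^0 + 2·11^1 + 4·11^2
  c_4 = 738 = 1·11^0 + 1·11^1 + 6·11^2
  c_5 = 721 = 6·11^0 + 10·11^1 + 5·11^2
  c_6 = 750 = 2·11^0 + 2·11^1 + 6·11^2
  c_7 = 1034 = 0·11^0 + 6·11^1 + 8·11^2
  c_8 = 1248 = 5·11^0 + 3·11^1 + 10·11^2
λ_0 = (2, 7, 8, 1, 6, 2, 0, 5)
λ_1 = (1, 0, 2, 1, 10, 2, 6, 3)
λ_2 = (5, 3, 4, 6, 5, 6, 8, 10)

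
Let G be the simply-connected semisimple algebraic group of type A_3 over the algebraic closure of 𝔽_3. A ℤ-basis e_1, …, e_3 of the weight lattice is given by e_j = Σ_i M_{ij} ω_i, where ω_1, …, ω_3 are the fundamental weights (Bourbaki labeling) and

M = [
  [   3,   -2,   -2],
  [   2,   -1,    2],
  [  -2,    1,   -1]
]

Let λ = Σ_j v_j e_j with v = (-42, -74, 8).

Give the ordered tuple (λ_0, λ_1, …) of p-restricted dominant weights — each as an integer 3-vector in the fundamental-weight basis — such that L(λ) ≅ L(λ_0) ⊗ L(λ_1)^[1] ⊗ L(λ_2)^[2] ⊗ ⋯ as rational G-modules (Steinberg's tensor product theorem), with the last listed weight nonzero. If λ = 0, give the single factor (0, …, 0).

((0, 0, 2), (2, 2, 0))

Converting to the ω-basis (c_i = row i of M dotted with v = (-42, -74, 8)):
  c_1 = (3)·(-42) + (-2)·(-74) + (-2)·(8) = 6
  c_2 = (2)·(-42) + (-1)·(-74) + (2)·(8) = 6
  c_3 = (-2)·(-42) + (1)·(-74) + (-1)·(8) = 2
Expand coordinatewise in base 3:
  c_1 = 6 = 0·3^0 + 2·3^1
  c_2 = 6 = 0·3^0 + 2·3^1
  c_3 = 2 = 2·3^0
p-restricted factor λ_0 = (0, 0, 2)
p-restricted factor λ_1 = (2, 2, 0)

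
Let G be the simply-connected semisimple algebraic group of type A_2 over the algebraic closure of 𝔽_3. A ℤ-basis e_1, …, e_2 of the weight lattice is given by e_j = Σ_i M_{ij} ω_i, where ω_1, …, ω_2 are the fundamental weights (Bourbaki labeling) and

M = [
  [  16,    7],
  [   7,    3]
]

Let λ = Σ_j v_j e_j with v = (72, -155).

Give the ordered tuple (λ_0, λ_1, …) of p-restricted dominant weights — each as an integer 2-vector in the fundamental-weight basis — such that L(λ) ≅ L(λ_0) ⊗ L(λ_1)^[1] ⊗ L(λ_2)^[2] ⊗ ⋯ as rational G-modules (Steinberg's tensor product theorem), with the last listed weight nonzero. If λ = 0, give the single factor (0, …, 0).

((1, 0), (1, 1), (1, 1), (2, 1))

Change of basis e → ω: c = M·v where v = (72, -155):
  c_1 = 16*72 + 7*-155 = 67
  c_2 = 7*72 + 3*-155 = 39
Writing each c_i in base p = 3:
  c_1 = 67 = 1·3^0 + 1·3^1 + 1·3^2 + 2·3^3
  c_2 = 39 = 0·3^0 + 1·3^1 + 1·3^2 + 1·3^3
Factor λ_0 = (1, 0)
Factor λ_1 = (1, 1)
Factor λ_2 = (1, 1)
Factor λ_3 = (2, 1)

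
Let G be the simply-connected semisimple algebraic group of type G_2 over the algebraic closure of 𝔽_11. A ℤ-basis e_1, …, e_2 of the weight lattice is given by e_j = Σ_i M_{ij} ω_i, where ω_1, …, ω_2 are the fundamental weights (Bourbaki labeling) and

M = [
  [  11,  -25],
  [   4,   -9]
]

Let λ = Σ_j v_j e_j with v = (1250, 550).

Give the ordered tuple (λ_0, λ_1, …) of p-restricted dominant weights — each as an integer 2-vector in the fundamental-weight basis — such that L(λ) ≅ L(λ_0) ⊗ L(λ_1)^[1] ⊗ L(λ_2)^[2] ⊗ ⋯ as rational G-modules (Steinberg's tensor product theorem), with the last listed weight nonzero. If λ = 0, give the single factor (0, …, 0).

((0, 6), (0, 4))

In the fundamental-weight basis, λ has coordinates c = M·v (v = (1250, 550)):
  c_1 = 11*1250 + -25*550 = 0
  c_2 = 4*1250 + -9*550 = 50
p = 11; digits c_i = Σ_j d_{ij}·11^j, 0 ≤ d_{ij} < 11:
  c_1 = 0
  c_2 = 50 = 6·11^0 + 4·11^1
Factor λ_0 = (0, 6)
Factor λ_1 = (0, 4)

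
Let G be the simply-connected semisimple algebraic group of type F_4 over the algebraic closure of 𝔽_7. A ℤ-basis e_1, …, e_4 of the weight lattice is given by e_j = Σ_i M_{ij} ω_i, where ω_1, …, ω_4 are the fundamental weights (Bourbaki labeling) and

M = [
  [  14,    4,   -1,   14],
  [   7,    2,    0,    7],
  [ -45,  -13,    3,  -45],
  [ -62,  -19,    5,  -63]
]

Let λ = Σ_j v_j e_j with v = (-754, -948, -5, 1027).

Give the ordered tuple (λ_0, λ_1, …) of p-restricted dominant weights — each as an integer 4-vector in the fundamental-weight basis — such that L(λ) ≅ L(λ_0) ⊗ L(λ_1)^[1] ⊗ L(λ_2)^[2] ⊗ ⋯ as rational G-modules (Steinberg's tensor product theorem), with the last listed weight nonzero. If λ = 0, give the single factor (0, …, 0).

((0, 1, 3, 6), (5, 2, 3, 4))

In the fundamental-weight basis, λ has coordinates c = M·v (v = (-754, -948, -5, 1027)):
  c_1 = (14)·(-754) + (4)·(-948) + (-1)·(-5) + (14)·(1027) = 35
  c_2 = (7)·(-754) + (2)·(-948) + (0)·(-5) + (7)·(1027) = 15
  c_3 = (-45)·(-754) + (-13)·(-948) + (3)·(-5) + (-45)·(1027) = 24
  c_4 = (-62)·(-754) + (-19)·(-948) + (5)·(-5) + (-63)·(1027) = 34
p = 7; digits c_i = Σ_j d_{ij}·7^j, 0 ≤ d_{ij} < 7:
  c_1 = 35 = 0·7^0 + 5·7^1
  c_2 = 15 = 1·7^0 + 2·7^1
  c_3 = 24 = 3·7^0 + 3·7^1
  c_4 = 34 = 6·7^0 + 4·7^1
p-restricted factor λ_0 = (0, 1, 3, 6)
p-restricted factor λ_1 = (5, 2, 3, 4)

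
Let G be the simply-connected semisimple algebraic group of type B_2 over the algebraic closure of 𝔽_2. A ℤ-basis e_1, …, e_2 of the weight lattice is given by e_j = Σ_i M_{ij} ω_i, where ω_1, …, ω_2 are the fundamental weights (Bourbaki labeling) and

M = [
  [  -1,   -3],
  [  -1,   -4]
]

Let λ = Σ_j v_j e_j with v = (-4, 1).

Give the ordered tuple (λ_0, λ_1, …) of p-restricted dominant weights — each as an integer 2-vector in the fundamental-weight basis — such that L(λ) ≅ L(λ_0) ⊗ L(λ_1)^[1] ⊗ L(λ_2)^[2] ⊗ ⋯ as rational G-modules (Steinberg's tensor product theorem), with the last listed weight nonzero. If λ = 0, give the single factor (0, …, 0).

Compute c_i = Σ_j M_{ij} v_j with v = (-4, 1):
  c_1 = -1*-4 + -3*1 = 1
  c_2 = -1*-4 + -4*1 = 0
p = 2; digits c_i = Σ_j d_{ij}·2^j, 0 ≤ d_{ij} < 2:
  c_1 = 1 = 1·2^0
  c_2 = 0
λ_0 = (1, 0)

((1, 0),)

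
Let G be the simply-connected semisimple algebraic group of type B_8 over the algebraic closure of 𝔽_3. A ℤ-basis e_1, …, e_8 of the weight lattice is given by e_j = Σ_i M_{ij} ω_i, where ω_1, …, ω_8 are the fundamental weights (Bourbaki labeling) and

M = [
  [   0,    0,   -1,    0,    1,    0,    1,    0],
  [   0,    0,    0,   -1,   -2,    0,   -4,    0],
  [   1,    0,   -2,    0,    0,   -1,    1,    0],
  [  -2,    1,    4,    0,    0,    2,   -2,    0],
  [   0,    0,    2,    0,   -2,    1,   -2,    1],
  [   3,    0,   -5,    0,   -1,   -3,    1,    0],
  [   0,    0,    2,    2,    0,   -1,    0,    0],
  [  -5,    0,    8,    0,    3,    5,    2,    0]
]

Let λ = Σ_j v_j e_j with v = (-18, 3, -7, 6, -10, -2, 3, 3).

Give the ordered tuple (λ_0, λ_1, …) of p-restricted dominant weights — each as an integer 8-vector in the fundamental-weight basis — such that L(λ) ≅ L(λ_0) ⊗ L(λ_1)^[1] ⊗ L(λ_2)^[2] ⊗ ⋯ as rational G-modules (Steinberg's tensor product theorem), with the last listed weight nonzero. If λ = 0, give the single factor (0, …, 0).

((0, 2, 1, 1, 1, 0, 0, 0),)

Compute c_i = Σ_j M_{ij} v_j with v = (-18, 3, -7, 6, -10, -2, 3, 3):
  c_1 = (0)·(-18) + 0·3 + (-1)·(-7) + 0·6 + (1)·(-10) + (0)·(-2) + 1·3 + 0·3 = 0
  c_2 = (0)·(-18) + 0·3 + (0)·(-7) + (-1)·(6) + (-2)·(-10) + (0)·(-2) + (-4)·(3) + 0·3 = 2
  c_3 = (1)·(-18) + 0·3 + (-2)·(-7) + 0·6 + (0)·(-10) + (-1)·(-2) + 1·3 + 0·3 = 1
  c_4 = (-2)·(-18) + 1·3 + (4)·(-7) + 0·6 + (0)·(-10) + (2)·(-2) + (-2)·(3) + 0·3 = 1
  c_5 = (0)·(-18) + 0·3 + (2)·(-7) + 0·6 + (-2)·(-10) + (1)·(-2) + (-2)·(3) + 1·3 = 1
  c_6 = (3)·(-18) + 0·3 + (-5)·(-7) + 0·6 + (-1)·(-10) + (-3)·(-2) + 1·3 + 0·3 = 0
  c_7 = (0)·(-18) + 0·3 + (2)·(-7) + 2·6 + (0)·(-10) + (-1)·(-2) + 0·3 + 0·3 = 0
  c_8 = (-5)·(-18) + 0·3 + (8)·(-7) + 0·6 + (3)·(-10) + (5)·(-2) + 2·3 + 0·3 = 0
p = 3; digits c_i = Σ_j d_{ij}·3^j, 0 ≤ d_{ij} < 3:
  c_1 = 0
  c_2 = 2 = 2·3^0
  c_3 = 1 = 1·3^0
  c_4 = 1 = 1·3^0
  c_5 = 1 = 1·3^0
  c_6 = 0
  c_7 = 0
  c_8 = 0
Factor λ_0 = (0, 2, 1, 1, 1, 0, 0, 0)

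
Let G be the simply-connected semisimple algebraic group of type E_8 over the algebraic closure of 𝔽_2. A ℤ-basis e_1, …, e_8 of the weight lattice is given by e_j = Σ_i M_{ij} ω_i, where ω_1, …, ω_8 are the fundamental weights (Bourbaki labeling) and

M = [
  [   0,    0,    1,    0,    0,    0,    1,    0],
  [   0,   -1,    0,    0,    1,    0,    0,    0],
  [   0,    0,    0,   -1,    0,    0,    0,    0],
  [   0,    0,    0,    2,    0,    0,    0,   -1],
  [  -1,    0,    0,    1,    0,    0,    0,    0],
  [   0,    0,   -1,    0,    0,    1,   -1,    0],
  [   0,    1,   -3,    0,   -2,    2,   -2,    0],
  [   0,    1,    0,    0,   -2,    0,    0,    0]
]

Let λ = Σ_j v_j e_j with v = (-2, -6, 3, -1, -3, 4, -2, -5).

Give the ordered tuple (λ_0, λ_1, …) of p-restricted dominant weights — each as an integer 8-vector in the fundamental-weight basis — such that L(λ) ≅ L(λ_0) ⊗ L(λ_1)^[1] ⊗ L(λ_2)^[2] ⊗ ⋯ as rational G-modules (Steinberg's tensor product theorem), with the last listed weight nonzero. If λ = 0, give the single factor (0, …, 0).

Compute c_i = Σ_j M_{ij} v_j with v = (-2, -6, 3, -1, -3, 4, -2, -5):
  c_1 = (0)·(-2) + (0)·(-6) + 1·3 + (0)·(-1) + (0)·(-3) + 0·4 + (1)·(-2) + (0)·(-5) = 1
  c_2 = (0)·(-2) + (-1)·(-6) + 0·3 + (0)·(-1) + (1)·(-3) + 0·4 + (0)·(-2) + (0)·(-5) = 3
  c_3 = (0)·(-2) + (0)·(-6) + 0·3 + (-1)·(-1) + (0)·(-3) + 0·4 + (0)·(-2) + (0)·(-5) = 1
  c_4 = (0)·(-2) + (0)·(-6) + 0·3 + (2)·(-1) + (0)·(-3) + 0·4 + (0)·(-2) + (-1)·(-5) = 3
  c_5 = (-1)·(-2) + (0)·(-6) + 0·3 + (1)·(-1) + (0)·(-3) + 0·4 + (0)·(-2) + (0)·(-5) = 1
  c_6 = (0)·(-2) + (0)·(-6) + (-1)·(3) + (0)·(-1) + (0)·(-3) + 1·4 + (-1)·(-2) + (0)·(-5) = 3
  c_7 = (0)·(-2) + (1)·(-6) + (-3)·(3) + (0)·(-1) + (-2)·(-3) + 2·4 + (-2)·(-2) + (0)·(-5) = 3
  c_8 = (0)·(-2) + (1)·(-6) + 0·3 + (0)·(-1) + (-2)·(-3) + 0·4 + (0)·(-2) + (0)·(-5) = 0
Writing each c_i in base p = 2:
  c_1 = 1 = 1·2^0
  c_2 = 3 = 1·2^0 + 1·2^1
  c_3 = 1 = 1·2^0
  c_4 = 3 = 1·2^0 + 1·2^1
  c_5 = 1 = 1·2^0
  c_6 = 3 = 1·2^0 + 1·2^1
  c_7 = 3 = 1·2^0 + 1·2^1
  c_8 = 0
λ_0 = (1, 1, 1, 1, 1, 1, 1, 0)
λ_1 = (0, 1, 0, 1, 0, 1, 1, 0)

((1, 1, 1, 1, 1, 1, 1, 0), (0, 1, 0, 1, 0, 1, 1, 0))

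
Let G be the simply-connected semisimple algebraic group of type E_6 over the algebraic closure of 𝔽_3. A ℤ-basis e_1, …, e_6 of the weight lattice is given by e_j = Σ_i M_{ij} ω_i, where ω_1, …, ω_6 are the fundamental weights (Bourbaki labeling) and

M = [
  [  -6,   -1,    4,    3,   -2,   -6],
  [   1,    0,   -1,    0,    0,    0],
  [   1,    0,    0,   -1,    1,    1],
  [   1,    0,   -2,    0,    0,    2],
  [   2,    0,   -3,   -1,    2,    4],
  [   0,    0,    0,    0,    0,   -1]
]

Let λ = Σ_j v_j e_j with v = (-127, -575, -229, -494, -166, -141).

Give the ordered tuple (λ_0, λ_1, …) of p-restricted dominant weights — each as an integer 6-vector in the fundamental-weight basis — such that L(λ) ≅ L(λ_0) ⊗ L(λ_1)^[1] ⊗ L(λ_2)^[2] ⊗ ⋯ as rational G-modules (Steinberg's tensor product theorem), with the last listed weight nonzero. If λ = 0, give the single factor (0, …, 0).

Compute c_i = Σ_j M_{ij} v_j with v = (-127, -575, -229, -494, -166, -141):
  c_1 = (-6)·(-127) + (-1)·(-575) + (4)·(-229) + (3)·(-494) + (-2)·(-166) + (-6)·(-141) = 117
  c_2 = (1)·(-127) + (0)·(-575) + (-1)·(-229) + (0)·(-494) + (0)·(-166) + (0)·(-141) = 102
  c_3 = (1)·(-127) + (0)·(-575) + (0)·(-229) + (-1)·(-494) + (1)·(-166) + (1)·(-141) = 60
  c_4 = (1)·(-127) + (0)·(-575) + (-2)·(-229) + (0)·(-494) + (0)·(-166) + (2)·(-141) = 49
  c_5 = (2)·(-127) + (0)·(-575) + (-3)·(-229) + (-1)·(-494) + (2)·(-166) + (4)·(-141) = 31
  c_6 = (0)·(-127) + (0)·(-575) + (0)·(-229) + (0)·(-494) + (0)·(-166) + (-1)·(-141) = 141
Writing each c_i in base p = 3:
  c_1 = 117 = 0·3^0 + 0·3^1 + 1·3^2 + 1·3^3 + 1·3^4
  c_2 = 102 = 0·3^0 + 1·3^1 + 2·3^2 + 0·3^3 + 1·3^4
  c_3 = 60 = 0·3^0 + 2·3^1 + 0·3^2 + 2·3^3
  c_4 = 49 = 1·3^0 + 1·3^1 + 2·3^2 + 1·3^3
  c_5 = 31 = 1·3^0 + 1·3^1 + 0·3^2 + 1·3^3
  c_6 = 141 = 0·3^0 + 2·3^1 + 0·3^2 + 2·3^3 + 1·3^4
λ_0 = (0, 0, 0, 1, 1, 0)
λ_1 = (0, 1, 2, 1, 1, 2)
λ_2 = (1, 2, 0, 2, 0, 0)
λ_3 = (1, 0, 2, 1, 1, 2)
λ_4 = (1, 1, 0, 0, 0, 1)

((0, 0, 0, 1, 1, 0), (0, 1, 2, 1, 1, 2), (1, 2, 0, 2, 0, 0), (1, 0, 2, 1, 1, 2), (1, 1, 0, 0, 0, 1))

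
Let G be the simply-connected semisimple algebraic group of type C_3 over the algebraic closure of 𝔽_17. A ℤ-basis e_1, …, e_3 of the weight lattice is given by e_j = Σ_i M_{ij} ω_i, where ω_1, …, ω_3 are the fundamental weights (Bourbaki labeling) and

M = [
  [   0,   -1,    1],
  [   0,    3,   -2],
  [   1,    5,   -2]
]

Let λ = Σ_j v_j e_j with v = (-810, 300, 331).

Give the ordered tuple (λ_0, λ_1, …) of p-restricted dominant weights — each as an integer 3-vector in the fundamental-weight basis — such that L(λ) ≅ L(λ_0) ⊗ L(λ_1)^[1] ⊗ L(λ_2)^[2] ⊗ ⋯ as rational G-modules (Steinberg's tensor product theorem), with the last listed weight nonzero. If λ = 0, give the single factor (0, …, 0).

((14, 0, 11), (1, 14, 1))

Compute c_i = Σ_j M_{ij} v_j with v = (-810, 300, 331):
  c_1 = 0*-810 + -1*300 + 1*331 = 31
  c_2 = 0*-810 + 3*300 + -2*331 = 238
  c_3 = 1*-810 + 5*300 + -2*331 = 28
Expand coordinatewise in base 17:
  c_1 = 31 = 14·17^0 + 1·17^1
  c_2 = 238 = 0·17^0 + 14·17^1
  c_3 = 28 = 11·17^0 + 1·17^1
Factor λ_0 = (14, 0, 11)
Factor λ_1 = (1, 14, 1)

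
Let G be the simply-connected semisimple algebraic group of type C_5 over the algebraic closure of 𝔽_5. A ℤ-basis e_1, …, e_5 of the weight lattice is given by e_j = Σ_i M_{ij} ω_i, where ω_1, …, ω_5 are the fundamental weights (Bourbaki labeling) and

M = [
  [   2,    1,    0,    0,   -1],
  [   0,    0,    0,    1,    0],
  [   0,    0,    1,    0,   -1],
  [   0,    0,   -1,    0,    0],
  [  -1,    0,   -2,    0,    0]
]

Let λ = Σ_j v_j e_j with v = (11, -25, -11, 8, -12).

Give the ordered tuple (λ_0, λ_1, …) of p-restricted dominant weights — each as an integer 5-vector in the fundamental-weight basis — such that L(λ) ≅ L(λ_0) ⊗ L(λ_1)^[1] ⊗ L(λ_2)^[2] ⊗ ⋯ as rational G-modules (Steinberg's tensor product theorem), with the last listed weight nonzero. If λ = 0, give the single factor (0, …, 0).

((4, 3, 1, 1, 1), (1, 1, 0, 2, 2))

In the fundamental-weight basis, λ has coordinates c = M·v (v = (11, -25, -11, 8, -12)):
  c_1 = 2*11 + 1*-25 + 0*-11 + 0*8 + -1*-12 = 9
  c_2 = 0*11 + 0*-25 + 0*-11 + 1*8 + 0*-12 = 8
  c_3 = 0*11 + 0*-25 + 1*-11 + 0*8 + -1*-12 = 1
  c_4 = 0*11 + 0*-25 + -1*-11 + 0*8 + 0*-12 = 11
  c_5 = -1*11 + 0*-25 + -2*-11 + 0*8 + 0*-12 = 11
Expand coordinatewise in base 5:
  c_1 = 9 = 4·5^0 + 1·5^1
  c_2 = 8 = 3·5^0 + 1·5^1
  c_3 = 1 = 1·5^0
  c_4 = 11 = 1·5^0 + 2·5^1
  c_5 = 11 = 1·5^0 + 2·5^1
p-restricted factor λ_0 = (4, 3, 1, 1, 1)
p-restricted factor λ_1 = (1, 1, 0, 2, 2)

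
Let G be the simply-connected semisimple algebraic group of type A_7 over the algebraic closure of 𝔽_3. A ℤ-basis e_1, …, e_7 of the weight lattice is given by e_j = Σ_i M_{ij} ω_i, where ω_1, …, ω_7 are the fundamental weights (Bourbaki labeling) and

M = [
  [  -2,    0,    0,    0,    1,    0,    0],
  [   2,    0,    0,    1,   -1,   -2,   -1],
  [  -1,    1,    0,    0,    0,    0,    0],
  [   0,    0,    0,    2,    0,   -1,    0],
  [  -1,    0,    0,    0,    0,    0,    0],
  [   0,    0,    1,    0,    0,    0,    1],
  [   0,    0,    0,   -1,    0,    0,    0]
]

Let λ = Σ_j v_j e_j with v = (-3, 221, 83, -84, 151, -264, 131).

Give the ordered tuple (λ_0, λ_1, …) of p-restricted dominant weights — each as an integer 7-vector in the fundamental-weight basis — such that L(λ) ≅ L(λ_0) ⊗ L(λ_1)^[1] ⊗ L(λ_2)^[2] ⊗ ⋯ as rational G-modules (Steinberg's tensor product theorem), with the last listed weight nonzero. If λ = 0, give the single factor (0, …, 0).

Converting to the ω-basis (c_i = row i of M dotted with v = (-3, 221, 83, -84, 151, -264, 131)):
  c_1 = (-2)·(-3) + 0·221 + 0·83 + (0)·(-84) + 1·151 + (0)·(-264) + 0·131 = 157
  c_2 = (2)·(-3) + 0·221 + 0·83 + (1)·(-84) + (-1)·(151) + (-2)·(-264) + (-1)·(131) = 156
  c_3 = (-1)·(-3) + 1·221 + 0·83 + (0)·(-84) + 0·151 + (0)·(-264) + 0·131 = 224
  c_4 = (0)·(-3) + 0·221 + 0·83 + (2)·(-84) + 0·151 + (-1)·(-264) + 0·131 = 96
  c_5 = (-1)·(-3) + 0·221 + 0·83 + (0)·(-84) + 0·151 + (0)·(-264) + 0·131 = 3
  c_6 = (0)·(-3) + 0·221 + 1·83 + (0)·(-84) + 0·151 + (0)·(-264) + 1·131 = 214
  c_7 = (0)·(-3) + 0·221 + 0·83 + (-1)·(-84) + 0·151 + (0)·(-264) + 0·131 = 84
p = 3; digits c_i = Σ_j d_{ij}·3^j, 0 ≤ d_{ij} < 3:
  c_1 = 157 = 1·3^0 + 1·3^1 + 2·3^2 + 2·3^3 + 1·3^4
  c_2 = 156 = 0·3^0 + 1·3^1 + 2·3^2 + 2·3^3 + 1·3^4
  c_3 = 224 = 2·3^0 + 2·3^1 + 0·3^2 + 2·3^3 + 2·3^4
  c_4 = 96 = 0·3^0 + 2·3^1 + 1·3^2 + 0·3^3 + 1·3^4
  c_5 = 3 = 0·3^0 + 1·3^1
  c_6 = 214 = 1·3^0 + 2·3^1 + 2·3^2 + 1·3^3 + 2·3^4
  c_7 = 84 = 0·3^0 + 1·3^1 + 0·3^2 + 0·3^3 + 1·3^4
Factor λ_0 = (1, 0, 2, 0, 0, 1, 0)
Factor λ_1 = (1, 1, 2, 2, 1, 2, 1)
Factor λ_2 = (2, 2, 0, 1, 0, 2, 0)
Factor λ_3 = (2, 2, 2, 0, 0, 1, 0)
Factor λ_4 = (1, 1, 2, 1, 0, 2, 1)

((1, 0, 2, 0, 0, 1, 0), (1, 1, 2, 2, 1, 2, 1), (2, 2, 0, 1, 0, 2, 0), (2, 2, 2, 0, 0, 1, 0), (1, 1, 2, 1, 0, 2, 1))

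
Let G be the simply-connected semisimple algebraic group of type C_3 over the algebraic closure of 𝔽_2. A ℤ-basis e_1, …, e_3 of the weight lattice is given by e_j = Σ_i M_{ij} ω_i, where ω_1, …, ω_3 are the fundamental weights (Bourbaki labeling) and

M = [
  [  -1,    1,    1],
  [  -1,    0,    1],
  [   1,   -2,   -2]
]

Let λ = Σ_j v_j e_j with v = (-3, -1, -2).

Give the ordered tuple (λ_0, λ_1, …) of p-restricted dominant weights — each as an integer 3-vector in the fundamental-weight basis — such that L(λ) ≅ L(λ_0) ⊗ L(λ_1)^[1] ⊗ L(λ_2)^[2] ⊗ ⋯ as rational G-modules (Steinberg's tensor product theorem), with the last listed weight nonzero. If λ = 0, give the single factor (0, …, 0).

((0, 1, 1), (0, 0, 1))

Compute c_i = Σ_j M_{ij} v_j with v = (-3, -1, -2):
  c_1 = (-1)·(-3) + (1)·(-1) + (1)·(-2) = 0
  c_2 = (-1)·(-3) + (0)·(-1) + (1)·(-2) = 1
  c_3 = (1)·(-3) + (-2)·(-1) + (-2)·(-2) = 3
p = 2; digits c_i = Σ_j d_{ij}·2^j, 0 ≤ d_{ij} < 2:
  c_1 = 0
  c_2 = 1 = 1·2^0
  c_3 = 3 = 1·2^0 + 1·2^1
p-restricted factor λ_0 = (0, 1, 1)
p-restricted factor λ_1 = (0, 0, 1)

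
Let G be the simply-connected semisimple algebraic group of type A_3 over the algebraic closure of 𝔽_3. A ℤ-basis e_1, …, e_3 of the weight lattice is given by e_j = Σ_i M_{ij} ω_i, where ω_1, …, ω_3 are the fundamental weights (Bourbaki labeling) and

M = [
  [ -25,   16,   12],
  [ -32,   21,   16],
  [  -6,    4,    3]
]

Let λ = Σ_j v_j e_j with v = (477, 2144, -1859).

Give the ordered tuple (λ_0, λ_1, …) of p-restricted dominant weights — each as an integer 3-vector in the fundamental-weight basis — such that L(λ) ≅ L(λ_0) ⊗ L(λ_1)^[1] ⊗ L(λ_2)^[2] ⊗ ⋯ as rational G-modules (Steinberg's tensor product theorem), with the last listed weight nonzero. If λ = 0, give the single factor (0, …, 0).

((2, 1, 2), (2, 2, 0), (1, 1, 0), (2, 0, 2), (0, 0, 1))

Change of basis e → ω: c = M·v where v = (477, 2144, -1859):
  c_1 = (-25)·(477) + (16)·(2144) + (12)·(-1859) = 71
  c_2 = (-32)·(477) + (21)·(2144) + (16)·(-1859) = 16
  c_3 = (-6)·(477) + (4)·(2144) + (3)·(-1859) = 137
Expand coordinatewise in base 3:
  c_1 = 71 = 2·3^0 + 2·3^1 + 1·3^2 + 2·3^3
  c_2 = 16 = 1·3^0 + 2·3^1 + 1·3^2
  c_3 = 137 = 2·3^0 + 0·3^1 + 0·3^2 + 2·3^3 + 1·3^4
λ_0 = (2, 1, 2)
λ_1 = (2, 2, 0)
λ_2 = (1, 1, 0)
λ_3 = (2, 0, 2)
λ_4 = (0, 0, 1)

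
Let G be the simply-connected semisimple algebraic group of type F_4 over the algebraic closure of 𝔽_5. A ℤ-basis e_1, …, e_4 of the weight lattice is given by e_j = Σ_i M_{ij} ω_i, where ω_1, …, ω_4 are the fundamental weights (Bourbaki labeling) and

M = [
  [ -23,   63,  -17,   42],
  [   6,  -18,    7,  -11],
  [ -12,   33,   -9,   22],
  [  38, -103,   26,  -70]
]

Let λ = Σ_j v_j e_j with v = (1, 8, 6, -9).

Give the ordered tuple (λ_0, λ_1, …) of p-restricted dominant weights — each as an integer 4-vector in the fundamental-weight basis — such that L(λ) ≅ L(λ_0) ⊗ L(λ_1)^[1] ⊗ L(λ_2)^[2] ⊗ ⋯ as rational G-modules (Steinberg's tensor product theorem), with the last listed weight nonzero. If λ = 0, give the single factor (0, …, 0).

Compute c_i = Σ_j M_{ij} v_j with v = (1, 8, 6, -9):
  c_1 = (-23)·(1) + (63)·(8) + (-17)·(6) + (42)·(-9) = 1
  c_2 = (6)·(1) + (-18)·(8) + (7)·(6) + (-11)·(-9) = 3
  c_3 = (-12)·(1) + (33)·(8) + (-9)·(6) + (22)·(-9) = 0
  c_4 = (38)·(1) + (-103)·(8) + (26)·(6) + (-70)·(-9) = 0
Expand coordinatewise in base 5:
  c_1 = 1 = 1·5^0
  c_2 = 3 = 3·5^0
  c_3 = 0
  c_4 = 0
λ_0 = (1, 3, 0, 0)

((1, 3, 0, 0),)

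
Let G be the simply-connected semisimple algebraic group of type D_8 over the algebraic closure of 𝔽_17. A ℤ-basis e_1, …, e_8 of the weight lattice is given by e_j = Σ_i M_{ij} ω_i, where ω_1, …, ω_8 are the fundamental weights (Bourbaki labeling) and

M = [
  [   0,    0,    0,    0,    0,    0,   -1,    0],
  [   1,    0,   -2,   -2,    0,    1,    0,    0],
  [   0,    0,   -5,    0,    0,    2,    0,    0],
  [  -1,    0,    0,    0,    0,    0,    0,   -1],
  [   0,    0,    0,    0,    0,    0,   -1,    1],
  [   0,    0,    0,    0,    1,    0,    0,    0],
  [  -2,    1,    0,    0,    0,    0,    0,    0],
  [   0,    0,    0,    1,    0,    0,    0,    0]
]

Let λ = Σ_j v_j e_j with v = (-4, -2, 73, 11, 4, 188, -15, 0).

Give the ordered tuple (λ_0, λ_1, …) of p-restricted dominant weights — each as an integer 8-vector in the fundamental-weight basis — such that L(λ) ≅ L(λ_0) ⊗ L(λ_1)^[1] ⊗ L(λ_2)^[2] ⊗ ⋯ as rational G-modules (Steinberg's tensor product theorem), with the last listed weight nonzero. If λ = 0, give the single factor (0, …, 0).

((15, 16, 11, 4, 15, 4, 6, 11),)

Converting to the ω-basis (c_i = row i of M dotted with v = (-4, -2, 73, 11, 4, 188, -15, 0)):
  c_1 = (0)·(-4) + (0)·(-2) + 0·73 + 0·11 + 0·4 + 0·188 + (-1)·(-15) + 0·0 = 15
  c_2 = (1)·(-4) + (0)·(-2) + (-2)·(73) + (-2)·(11) + 0·4 + 1·188 + (0)·(-15) + 0·0 = 16
  c_3 = (0)·(-4) + (0)·(-2) + (-5)·(73) + 0·11 + 0·4 + 2·188 + (0)·(-15) + 0·0 = 11
  c_4 = (-1)·(-4) + (0)·(-2) + 0·73 + 0·11 + 0·4 + 0·188 + (0)·(-15) + (-1)·(0) = 4
  c_5 = (0)·(-4) + (0)·(-2) + 0·73 + 0·11 + 0·4 + 0·188 + (-1)·(-15) + 1·0 = 15
  c_6 = (0)·(-4) + (0)·(-2) + 0·73 + 0·11 + 1·4 + 0·188 + (0)·(-15) + 0·0 = 4
  c_7 = (-2)·(-4) + (1)·(-2) + 0·73 + 0·11 + 0·4 + 0·188 + (0)·(-15) + 0·0 = 6
  c_8 = (0)·(-4) + (0)·(-2) + 0·73 + 1·11 + 0·4 + 0·188 + (0)·(-15) + 0·0 = 11
Writing each c_i in base p = 17:
  c_1 = 15 = 15·17^0
  c_2 = 16 = 16·17^0
  c_3 = 11 = 11·17^0
  c_4 = 4 = 4·17^0
  c_5 = 15 = 15·17^0
  c_6 = 4 = 4·17^0
  c_7 = 6 = 6·17^0
  c_8 = 11 = 11·17^0
p-restricted factor λ_0 = (15, 16, 11, 4, 15, 4, 6, 11)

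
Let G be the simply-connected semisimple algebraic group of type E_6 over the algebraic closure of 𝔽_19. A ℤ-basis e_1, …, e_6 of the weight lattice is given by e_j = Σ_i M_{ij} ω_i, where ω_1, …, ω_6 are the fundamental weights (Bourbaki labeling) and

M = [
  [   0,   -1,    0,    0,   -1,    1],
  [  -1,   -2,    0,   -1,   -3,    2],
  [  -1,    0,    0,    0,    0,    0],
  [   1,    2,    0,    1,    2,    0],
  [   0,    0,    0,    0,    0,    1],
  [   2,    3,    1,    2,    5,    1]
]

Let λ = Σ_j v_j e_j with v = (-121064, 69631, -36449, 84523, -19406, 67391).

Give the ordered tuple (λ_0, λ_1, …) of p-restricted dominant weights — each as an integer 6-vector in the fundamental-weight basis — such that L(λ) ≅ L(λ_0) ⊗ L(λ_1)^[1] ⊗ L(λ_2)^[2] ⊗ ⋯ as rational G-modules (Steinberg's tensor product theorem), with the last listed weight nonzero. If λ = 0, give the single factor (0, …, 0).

((9, 10, 15, 12, 17, 12), (10, 1, 6, 0, 12, 2), (9, 3, 12, 6, 15, 3), (2, 13, 17, 9, 9, 10))

ω-coordinates c = M·v, v = (-121064, 69631, -36449, 84523, -19406, 67391):
  c_1 = (0)·(-121064) + (-1)·(69631) + (0)·(-36449) + 0·84523 + (-1)·(-19406) + 1·67391 = 17166
  c_2 = (-1)·(-121064) + (-2)·(69631) + (0)·(-36449) + (-1)·(84523) + (-3)·(-19406) + 2·67391 = 90279
  c_3 = (-1)·(-121064) + 0·69631 + (0)·(-36449) + 0·84523 + (0)·(-19406) + 0·67391 = 121064
  c_4 = (1)·(-121064) + 2·69631 + (0)·(-36449) + 1·84523 + (2)·(-19406) + 0·67391 = 63909
  c_5 = (0)·(-121064) + 0·69631 + (0)·(-36449) + 0·84523 + (0)·(-19406) + 1·67391 = 67391
  c_6 = (2)·(-121064) + 3·69631 + (1)·(-36449) + 2·84523 + (5)·(-19406) + 1·67391 = 69723
Writing each c_i in base p = 19:
  c_1 = 17166 = 9·19^0 + 10·19^1 + 9·19^2 + 2·19^3
  c_2 = 90279 = 10·19^0 + 1·19^1 + 3·19^2 + 13·19^3
  c_3 = 121064 = 15·19^0 + 6·19^1 + 12·19^2 + 17·19^3
  c_4 = 63909 = 12·19^0 + 0·19^1 + 6·19^2 + 9·19^3
  c_5 = 67391 = 17·19^0 + 12·19^1 + 15·19^2 + 9·19^3
  c_6 = 69723 = 12·19^0 + 2·19^1 + 3·19^2 + 10·19^3
Factor λ_0 = (9, 10, 15, 12, 17, 12)
Factor λ_1 = (10, 1, 6, 0, 12, 2)
Factor λ_2 = (9, 3, 12, 6, 15, 3)
Factor λ_3 = (2, 13, 17, 9, 9, 10)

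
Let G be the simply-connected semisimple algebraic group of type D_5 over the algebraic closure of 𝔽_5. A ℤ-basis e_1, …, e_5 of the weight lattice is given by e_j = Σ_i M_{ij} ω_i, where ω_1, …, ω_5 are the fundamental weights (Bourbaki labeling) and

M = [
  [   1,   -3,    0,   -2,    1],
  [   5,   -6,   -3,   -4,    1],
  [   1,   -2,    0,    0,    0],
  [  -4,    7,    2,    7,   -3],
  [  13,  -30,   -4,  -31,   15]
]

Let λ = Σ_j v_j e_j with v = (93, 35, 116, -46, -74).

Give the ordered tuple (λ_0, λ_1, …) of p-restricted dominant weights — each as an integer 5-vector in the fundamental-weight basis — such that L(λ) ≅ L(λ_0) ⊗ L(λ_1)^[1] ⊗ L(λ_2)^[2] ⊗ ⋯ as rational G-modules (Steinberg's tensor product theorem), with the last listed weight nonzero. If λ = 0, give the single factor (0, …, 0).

((1, 2, 3, 0, 1), (1, 3, 4, 1, 2))

In the fundamental-weight basis, λ has coordinates c = M·v (v = (93, 35, 116, -46, -74)):
  c_1 = 1·93 + (-3)·(35) + 0·116 + (-2)·(-46) + (1)·(-74) = 6
  c_2 = 5·93 + (-6)·(35) + (-3)·(116) + (-4)·(-46) + (1)·(-74) = 17
  c_3 = 1·93 + (-2)·(35) + 0·116 + (0)·(-46) + (0)·(-74) = 23
  c_4 = (-4)·(93) + 7·35 + 2·116 + (7)·(-46) + (-3)·(-74) = 5
  c_5 = 13·93 + (-30)·(35) + (-4)·(116) + (-31)·(-46) + (15)·(-74) = 11
p = 5; digits c_i = Σ_j d_{ij}·5^j, 0 ≤ d_{ij} < 5:
  c_1 = 6 = 1·5^0 + 1·5^1
  c_2 = 17 = 2·5^0 + 3·5^1
  c_3 = 23 = 3·5^0 + 4·5^1
  c_4 = 5 = 0·5^0 + 1·5^1
  c_5 = 11 = 1·5^0 + 2·5^1
λ_0 = (1, 2, 3, 0, 1)
λ_1 = (1, 3, 4, 1, 2)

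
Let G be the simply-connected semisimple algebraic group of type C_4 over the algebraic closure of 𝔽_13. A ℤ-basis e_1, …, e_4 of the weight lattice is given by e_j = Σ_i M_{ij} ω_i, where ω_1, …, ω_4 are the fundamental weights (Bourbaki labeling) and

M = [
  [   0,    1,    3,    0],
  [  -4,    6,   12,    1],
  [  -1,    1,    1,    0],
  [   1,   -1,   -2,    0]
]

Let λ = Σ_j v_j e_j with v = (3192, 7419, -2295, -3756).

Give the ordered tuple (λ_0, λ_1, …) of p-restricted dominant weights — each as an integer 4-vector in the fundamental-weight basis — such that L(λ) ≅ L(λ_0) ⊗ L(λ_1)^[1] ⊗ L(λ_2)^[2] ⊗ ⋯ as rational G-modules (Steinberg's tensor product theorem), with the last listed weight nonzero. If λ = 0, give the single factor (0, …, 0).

((1, 8, 8, 12), (2, 8, 5, 1), (3, 2, 11, 2))

In the fundamental-weight basis, λ has coordinates c = M·v (v = (3192, 7419, -2295, -3756)):
  c_1 = 0*3192 + 1*7419 + 3*-2295 + 0*-3756 = 534
  c_2 = -4*3192 + 6*7419 + 12*-2295 + 1*-3756 = 450
  c_3 = -1*3192 + 1*7419 + 1*-2295 + 0*-3756 = 1932
  c_4 = 1*3192 + -1*7419 + -2*-2295 + 0*-3756 = 363
Base-13 expansion of each c_i:
  c_1 = 534 = 1·13^0 + 2·13^1 + 3·13^2
  c_2 = 450 = 8·13^0 + 8·13^1 + 2·13^2
  c_3 = 1932 = 8·13^0 + 5·13^1 + 11·13^2
  c_4 = 363 = 12·13^0 + 1·13^1 + 2·13^2
p-restricted factor λ_0 = (1, 8, 8, 12)
p-restricted factor λ_1 = (2, 8, 5, 1)
p-restricted factor λ_2 = (3, 2, 11, 2)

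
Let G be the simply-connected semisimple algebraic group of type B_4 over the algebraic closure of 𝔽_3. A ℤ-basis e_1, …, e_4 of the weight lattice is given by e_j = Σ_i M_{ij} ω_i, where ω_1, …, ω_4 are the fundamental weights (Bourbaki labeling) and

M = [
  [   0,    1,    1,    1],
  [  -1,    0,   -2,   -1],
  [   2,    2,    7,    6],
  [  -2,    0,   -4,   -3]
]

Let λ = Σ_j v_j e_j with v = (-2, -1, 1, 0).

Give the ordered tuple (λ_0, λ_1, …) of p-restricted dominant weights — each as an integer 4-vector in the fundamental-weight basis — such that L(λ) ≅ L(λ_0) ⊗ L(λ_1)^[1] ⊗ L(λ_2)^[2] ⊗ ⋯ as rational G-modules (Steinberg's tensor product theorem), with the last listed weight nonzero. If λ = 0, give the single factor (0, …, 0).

ω-coordinates c = M·v, v = (-2, -1, 1, 0):
  c_1 = (0)·(-2) + (1)·(-1) + (1)·(1) + (1)·(0) = 0
  c_2 = (-1)·(-2) + (0)·(-1) + (-2)·(1) + (-1)·(0) = 0
  c_3 = (2)·(-2) + (2)·(-1) + (7)·(1) + (6)·(0) = 1
  c_4 = (-2)·(-2) + (0)·(-1) + (-4)·(1) + (-3)·(0) = 0
p = 3; digits c_i = Σ_j d_{ij}·3^j, 0 ≤ d_{ij} < 3:
  c_1 = 0
  c_2 = 0
  c_3 = 1 = 1·3^0
  c_4 = 0
p-restricted factor λ_0 = (0, 0, 1, 0)

((0, 0, 1, 0),)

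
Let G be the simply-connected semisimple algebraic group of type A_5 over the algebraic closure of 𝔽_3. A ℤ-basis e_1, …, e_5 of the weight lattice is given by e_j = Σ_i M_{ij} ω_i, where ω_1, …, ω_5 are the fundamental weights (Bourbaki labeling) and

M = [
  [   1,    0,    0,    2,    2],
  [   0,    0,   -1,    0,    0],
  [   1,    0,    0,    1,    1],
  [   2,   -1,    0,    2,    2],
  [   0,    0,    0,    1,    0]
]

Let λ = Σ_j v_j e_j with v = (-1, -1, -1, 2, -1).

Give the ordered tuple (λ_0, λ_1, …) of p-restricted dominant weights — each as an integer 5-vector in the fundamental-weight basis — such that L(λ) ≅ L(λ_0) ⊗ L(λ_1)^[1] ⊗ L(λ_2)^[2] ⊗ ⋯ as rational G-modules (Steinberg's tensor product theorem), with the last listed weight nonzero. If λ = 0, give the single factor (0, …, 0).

In the fundamental-weight basis, λ has coordinates c = M·v (v = (-1, -1, -1, 2, -1)):
  c_1 = (1)·(-1) + (0)·(-1) + (0)·(-1) + (2)·(2) + (2)·(-1) = 1
  c_2 = (0)·(-1) + (0)·(-1) + (-1)·(-1) + (0)·(2) + (0)·(-1) = 1
  c_3 = (1)·(-1) + (0)·(-1) + (0)·(-1) + (1)·(2) + (1)·(-1) = 0
  c_4 = (2)·(-1) + (-1)·(-1) + (0)·(-1) + (2)·(2) + (2)·(-1) = 1
  c_5 = (0)·(-1) + (0)·(-1) + (0)·(-1) + (1)·(2) + (0)·(-1) = 2
Base-3 expansion of each c_i:
  c_1 = 1 = 1·3^0
  c_2 = 1 = 1·3^0
  c_3 = 0
  c_4 = 1 = 1·3^0
  c_5 = 2 = 2·3^0
p-restricted factor λ_0 = (1, 1, 0, 1, 2)

((1, 1, 0, 1, 2),)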